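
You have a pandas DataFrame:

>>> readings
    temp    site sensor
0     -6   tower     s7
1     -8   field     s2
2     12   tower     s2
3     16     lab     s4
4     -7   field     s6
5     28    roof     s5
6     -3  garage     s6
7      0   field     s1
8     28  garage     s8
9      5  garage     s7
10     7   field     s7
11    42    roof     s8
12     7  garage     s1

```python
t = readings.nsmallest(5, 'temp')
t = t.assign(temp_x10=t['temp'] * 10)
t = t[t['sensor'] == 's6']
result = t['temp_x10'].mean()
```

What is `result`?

-50.0

take 5 rows with smallest temp:
   temp    site sensor
1    -8   field     s2
4    -7   field     s6
0    -6   tower     s7
6    -3  garage     s6
7     0   field     s1
add column temp_x10 = t['temp'] * 10:
   temp    site sensor  temp_x10
1    -8   field     s2       -80
4    -7   field     s6       -70
0    -6   tower     s7       -60
6    -3  garage     s6       -30
7     0   field     s1         0
filter rows where sensor == 's6':
   temp    site sensor  temp_x10
4    -7   field     s6       -70
6    -3  garage     s6       -30
mean of column 'temp_x10' → -50.0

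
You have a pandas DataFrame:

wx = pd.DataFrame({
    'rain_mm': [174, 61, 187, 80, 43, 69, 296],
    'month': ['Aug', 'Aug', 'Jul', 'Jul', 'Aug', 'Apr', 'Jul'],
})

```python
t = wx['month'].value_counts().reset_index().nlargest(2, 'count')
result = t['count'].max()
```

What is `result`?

3

value_counts of month:
month
Aug    3
Jul    3
Apr    1
Name: count, dtype: int64
reset_index():
  month  count
0   Aug      3
1   Jul      3
2   Apr      1
take 2 rows with largest count:
  month  count
0   Aug      3
1   Jul      3
So max() = 3.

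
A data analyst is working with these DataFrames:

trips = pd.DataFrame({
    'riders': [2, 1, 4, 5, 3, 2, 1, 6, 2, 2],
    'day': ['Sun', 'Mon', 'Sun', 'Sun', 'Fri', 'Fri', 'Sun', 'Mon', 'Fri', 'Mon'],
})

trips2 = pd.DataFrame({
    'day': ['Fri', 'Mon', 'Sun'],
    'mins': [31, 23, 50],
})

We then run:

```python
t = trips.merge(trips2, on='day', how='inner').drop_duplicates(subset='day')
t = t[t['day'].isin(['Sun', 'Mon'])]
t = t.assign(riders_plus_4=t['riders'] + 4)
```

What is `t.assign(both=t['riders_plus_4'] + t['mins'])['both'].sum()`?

84

merge on 'day' (how='inner') → 10 rows:
   riders  day  mins
0       2  Sun    50
1       1  Mon    23
2       4  Sun    50
3       5  Sun    50
4       3  Fri    31
5       2  Fri    31
6       1  Sun    50
7       6  Mon    23
8       2  Fri    31
9       2  Mon    23
drop duplicate day (keep=first):
   riders  day  mins
0       2  Sun    50
1       1  Mon    23
4       3  Fri    31
filter rows where day in ['Sun', 'Mon']:
   riders  day  mins
0       2  Sun    50
1       1  Mon    23
add column riders_plus_4 = t['riders'] + 4:
   riders  day  mins  riders_plus_4
0       2  Sun    50              6
1       1  Mon    23              5
add column both = t['riders_plus_4'] + t['mins']:
   riders  day  mins  riders_plus_4  both
0       2  Sun    50              6    56
1       1  Mon    23              5    28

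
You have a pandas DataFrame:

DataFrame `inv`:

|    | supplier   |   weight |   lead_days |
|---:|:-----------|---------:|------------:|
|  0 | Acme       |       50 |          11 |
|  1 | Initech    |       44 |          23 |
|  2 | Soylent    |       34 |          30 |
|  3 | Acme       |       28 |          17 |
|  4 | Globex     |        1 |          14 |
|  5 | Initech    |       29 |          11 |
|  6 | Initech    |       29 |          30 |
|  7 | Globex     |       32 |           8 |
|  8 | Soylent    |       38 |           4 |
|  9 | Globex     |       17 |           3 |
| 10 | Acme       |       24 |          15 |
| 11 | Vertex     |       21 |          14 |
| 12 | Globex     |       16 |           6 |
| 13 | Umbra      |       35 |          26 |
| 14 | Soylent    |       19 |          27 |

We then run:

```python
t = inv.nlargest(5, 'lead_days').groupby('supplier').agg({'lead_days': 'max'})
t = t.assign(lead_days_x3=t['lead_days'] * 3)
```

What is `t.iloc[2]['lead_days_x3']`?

take 5 rows with largest lead_days:
   supplier  weight  lead_days
2   Soylent      34         30
6   Initech      29         30
14  Soylent      19         27
13    Umbra      35         26
1   Initech      44         23
group by supplier, max of lead_days:
          lead_days
supplier           
Initech          30
Soylent          30
Umbra            26
add column lead_days_x3 = t['lead_days'] * 3:
          lead_days  lead_days_x3
supplier                         
Initech          30            90
Soylent          30            90
Umbra            26            78
value at position 2, column 'lead_days_x3' → 78

78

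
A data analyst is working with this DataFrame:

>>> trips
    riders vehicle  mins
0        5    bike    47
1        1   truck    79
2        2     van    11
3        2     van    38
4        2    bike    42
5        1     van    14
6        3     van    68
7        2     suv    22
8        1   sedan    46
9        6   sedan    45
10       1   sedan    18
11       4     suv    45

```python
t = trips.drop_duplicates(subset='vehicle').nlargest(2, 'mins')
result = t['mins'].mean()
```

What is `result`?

drop duplicate vehicle (keep=first):
   riders vehicle  mins
0       5    bike    47
1       1   truck    79
2       2     van    11
7       2     suv    22
8       1   sedan    46
take 2 rows with largest mins:
   riders vehicle  mins
1       1   truck    79
0       5    bike    47

63.0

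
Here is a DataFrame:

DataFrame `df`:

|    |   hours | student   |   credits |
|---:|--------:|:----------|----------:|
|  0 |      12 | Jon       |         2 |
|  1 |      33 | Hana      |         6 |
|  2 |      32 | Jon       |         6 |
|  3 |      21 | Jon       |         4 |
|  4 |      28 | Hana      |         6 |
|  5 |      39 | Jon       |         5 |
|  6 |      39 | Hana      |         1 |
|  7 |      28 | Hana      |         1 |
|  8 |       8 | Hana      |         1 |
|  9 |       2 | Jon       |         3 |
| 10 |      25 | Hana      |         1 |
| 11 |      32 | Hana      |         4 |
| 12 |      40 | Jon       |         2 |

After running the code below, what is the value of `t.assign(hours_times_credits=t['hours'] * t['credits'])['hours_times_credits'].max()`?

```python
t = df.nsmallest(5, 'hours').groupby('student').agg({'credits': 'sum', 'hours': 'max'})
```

189

take 5 rows with smallest hours:
    hours student  credits
9       2     Jon        3
8       8    Hana        1
0      12     Jon        2
3      21     Jon        4
10     25    Hana        1
group by student: sum(credits), max(hours):
         credits  hours
student                
Hana           2     25
Jon            9     21
add column hours_times_credits = t['hours'] * t['credits']:
         credits  hours  hours_times_credits
student                                     
Hana           2     25                   50
Jon            9     21                  189
Hence 189.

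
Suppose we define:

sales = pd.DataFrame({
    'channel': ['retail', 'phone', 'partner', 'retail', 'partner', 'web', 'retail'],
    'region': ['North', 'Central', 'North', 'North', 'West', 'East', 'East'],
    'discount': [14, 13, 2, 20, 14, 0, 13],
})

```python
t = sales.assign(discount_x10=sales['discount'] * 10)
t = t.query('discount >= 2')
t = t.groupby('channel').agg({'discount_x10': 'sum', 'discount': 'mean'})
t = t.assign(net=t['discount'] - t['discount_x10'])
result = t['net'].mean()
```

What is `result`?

-241.111111111

add column discount_x10 = sales['discount'] * 10:
   channel   region  discount  discount_x10
0   retail    North        14           140
1    phone  Central        13           130
2  partner    North         2            20
3   retail    North        20           200
4  partner     West        14           140
5      web     East         0             0
6   retail     East        13           130
filter rows where discount >= 2:
   channel   region  discount  discount_x10
0   retail    North        14           140
1    phone  Central        13           130
2  partner    North         2            20
3   retail    North        20           200
4  partner     West        14           140
6   retail     East        13           130
group by channel: sum(discount_x10), mean(discount):
         discount_x10   discount
channel                         
partner           160   8.000000
phone             130  13.000000
retail            470  15.666667
add column net = t['discount'] - t['discount_x10']:
         discount_x10   discount         net
channel                                     
partner           160   8.000000 -152.000000
phone             130  13.000000 -117.000000
retail            470  15.666667 -454.333333
Finally, mean of column 'net' = -241.111111111.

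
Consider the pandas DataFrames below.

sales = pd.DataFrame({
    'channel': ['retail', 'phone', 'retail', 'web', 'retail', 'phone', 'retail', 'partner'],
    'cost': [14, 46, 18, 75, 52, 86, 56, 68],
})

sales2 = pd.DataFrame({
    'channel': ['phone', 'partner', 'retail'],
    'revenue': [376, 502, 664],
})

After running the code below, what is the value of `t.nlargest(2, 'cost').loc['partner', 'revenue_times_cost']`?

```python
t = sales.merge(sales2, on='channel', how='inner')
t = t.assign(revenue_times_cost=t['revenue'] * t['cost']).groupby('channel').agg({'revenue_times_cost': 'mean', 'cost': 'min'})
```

34136.0

merge on 'channel' (how='inner') → 7 rows:
   channel  cost  revenue
0   retail    14      664
1    phone    46      376
2   retail    18      664
3   retail    52      664
4    phone    86      376
5   retail    56      664
6  partner    68      502
add column revenue_times_cost = t['revenue'] * t['cost']:
   channel  cost  revenue  revenue_times_cost
0   retail    14      664                9296
1    phone    46      376               17296
2   retail    18      664               11952
3   retail    52      664               34528
4    phone    86      376               32336
5   retail    56      664               37184
6  partner    68      502               34136
group by channel: mean(revenue_times_cost), min(cost):
         revenue_times_cost  cost
channel                          
partner             34136.0    68
phone               24816.0    46
retail              23240.0    14
take 2 rows with largest cost:
         revenue_times_cost  cost
channel                          
partner             34136.0    68
phone               24816.0    46
Hence 34136.0.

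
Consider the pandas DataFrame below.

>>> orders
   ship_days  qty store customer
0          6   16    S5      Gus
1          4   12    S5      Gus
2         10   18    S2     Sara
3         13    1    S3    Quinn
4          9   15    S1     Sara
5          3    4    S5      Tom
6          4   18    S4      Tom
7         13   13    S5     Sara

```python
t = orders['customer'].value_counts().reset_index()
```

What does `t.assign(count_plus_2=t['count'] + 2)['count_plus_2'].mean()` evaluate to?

4.0

value_counts of customer:
customer
Sara     3
Gus      2
Tom      2
Quinn    1
Name: count, dtype: int64
reset_index():
  customer  count
0     Sara      3
1      Gus      2
2      Tom      2
3    Quinn      1
add column count_plus_2 = t['count'] + 2:
  customer  count  count_plus_2
0     Sara      3             5
1      Gus      2             4
2      Tom      2             4
3    Quinn      1             3
Reading off the mean of column 'count_plus_2', we get 4.0.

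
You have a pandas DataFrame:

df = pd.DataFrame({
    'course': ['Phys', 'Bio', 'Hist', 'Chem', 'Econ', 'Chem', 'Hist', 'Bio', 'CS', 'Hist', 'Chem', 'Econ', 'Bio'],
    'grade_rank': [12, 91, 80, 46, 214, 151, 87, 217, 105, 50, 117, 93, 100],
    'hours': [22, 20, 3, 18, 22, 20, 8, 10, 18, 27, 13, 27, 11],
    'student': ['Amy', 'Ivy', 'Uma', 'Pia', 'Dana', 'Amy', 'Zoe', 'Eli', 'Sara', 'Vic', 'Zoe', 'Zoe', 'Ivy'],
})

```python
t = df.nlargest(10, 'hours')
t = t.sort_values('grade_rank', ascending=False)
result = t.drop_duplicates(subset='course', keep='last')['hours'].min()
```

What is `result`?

take 10 rows with largest hours:
   course  grade_rank  hours student
9    Hist          50     27     Vic
11   Econ          93     27     Zoe
0    Phys          12     22     Amy
4    Econ         214     22    Dana
1     Bio          91     20     Ivy
5    Chem         151     20     Amy
3    Chem          46     18     Pia
8      CS         105     18    Sara
10   Chem         117     13     Zoe
12    Bio         100     11     Ivy
sort by grade_rank descending:
   course  grade_rank  hours student
4    Econ         214     22    Dana
5    Chem         151     20     Amy
10   Chem         117     13     Zoe
8      CS         105     18    Sara
12    Bio         100     11     Ivy
11   Econ          93     27     Zoe
1     Bio          91     20     Ivy
9    Hist          50     27     Vic
3    Chem          46     18     Pia
0    Phys          12     22     Amy
drop duplicate course (keep=last):
   course  grade_rank  hours student
8      CS         105     18    Sara
11   Econ          93     27     Zoe
1     Bio          91     20     Ivy
9    Hist          50     27     Vic
3    Chem          46     18     Pia
0    Phys          12     22     Amy

18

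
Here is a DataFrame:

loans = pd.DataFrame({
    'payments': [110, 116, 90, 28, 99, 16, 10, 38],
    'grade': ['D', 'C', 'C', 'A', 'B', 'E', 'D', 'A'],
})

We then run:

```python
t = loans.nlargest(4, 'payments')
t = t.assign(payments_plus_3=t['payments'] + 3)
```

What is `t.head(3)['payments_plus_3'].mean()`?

111.333333333

take 4 rows with largest payments:
   payments grade
1       116     C
0       110     D
4        99     B
2        90     C
add column payments_plus_3 = t['payments'] + 3:
   payments grade  payments_plus_3
1       116     C              119
0       110     D              113
4        99     B              102
2        90     C               93
take first 3 rows:
   payments grade  payments_plus_3
1       116     C              119
0       110     D              113
4        99     B              102
mean of column 'payments_plus_3' → 111.333333333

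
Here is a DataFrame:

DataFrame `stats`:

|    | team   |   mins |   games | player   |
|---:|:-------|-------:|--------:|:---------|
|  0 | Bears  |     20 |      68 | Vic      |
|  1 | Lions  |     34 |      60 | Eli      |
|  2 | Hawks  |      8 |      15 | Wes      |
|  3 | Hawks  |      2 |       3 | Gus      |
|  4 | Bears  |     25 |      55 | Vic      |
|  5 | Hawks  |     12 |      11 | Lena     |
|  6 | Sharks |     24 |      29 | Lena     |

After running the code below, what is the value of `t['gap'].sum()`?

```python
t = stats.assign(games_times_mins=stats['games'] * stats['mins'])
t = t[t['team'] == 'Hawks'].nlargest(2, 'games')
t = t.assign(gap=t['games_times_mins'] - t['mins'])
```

add column games_times_mins = stats['games'] * stats['mins']:
     team  mins  games player  games_times_mins
0   Bears    20     68    Vic              1360
1   Lions    34     60    Eli              2040
2   Hawks     8     15    Wes               120
3   Hawks     2      3    Gus                 6
4   Bears    25     55    Vic              1375
5   Hawks    12     11   Lena               132
6  Sharks    24     29   Lena               696
filter rows where team == 'Hawks':
    team  mins  games player  games_times_mins
2  Hawks     8     15    Wes               120
3  Hawks     2      3    Gus                 6
5  Hawks    12     11   Lena               132
take 2 rows with largest games:
    team  mins  games player  games_times_mins
2  Hawks     8     15    Wes               120
5  Hawks    12     11   Lena               132
add column gap = t['games_times_mins'] - t['mins']:
    team  mins  games player  games_times_mins  gap
2  Hawks     8     15    Wes               120  112
5  Hawks    12     11   Lena               132  120
Finally, sum of column 'gap' = 232.

232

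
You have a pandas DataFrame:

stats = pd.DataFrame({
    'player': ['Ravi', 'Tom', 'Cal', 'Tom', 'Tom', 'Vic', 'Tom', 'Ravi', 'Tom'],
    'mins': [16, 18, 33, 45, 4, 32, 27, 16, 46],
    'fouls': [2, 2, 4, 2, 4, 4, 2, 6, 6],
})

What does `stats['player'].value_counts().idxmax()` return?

value_counts of player:
player
Tom     5
Ravi    2
Cal     1
Vic     1
Name: count, dtype: int64
So idxmax() = Tom.

Tom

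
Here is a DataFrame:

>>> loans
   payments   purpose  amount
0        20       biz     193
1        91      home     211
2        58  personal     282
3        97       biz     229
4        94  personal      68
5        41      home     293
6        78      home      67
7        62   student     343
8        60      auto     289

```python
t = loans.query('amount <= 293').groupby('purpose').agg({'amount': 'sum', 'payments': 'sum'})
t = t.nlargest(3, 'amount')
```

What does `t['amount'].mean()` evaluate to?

447.666666667

filter rows where amount <= 293:
   payments   purpose  amount
0        20       biz     193
1        91      home     211
2        58  personal     282
3        97       biz     229
4        94  personal      68
5        41      home     293
6        78      home      67
8        60      auto     289
group by purpose: sum(amount), sum(payments):
          amount  payments
purpose                   
auto         289        60
biz          422       117
home         571       210
personal     350       152
take 3 rows with largest amount:
          amount  payments
purpose                   
home         571       210
biz          422       117
personal     350       152
Finally, mean of column 'amount' = 447.666666667.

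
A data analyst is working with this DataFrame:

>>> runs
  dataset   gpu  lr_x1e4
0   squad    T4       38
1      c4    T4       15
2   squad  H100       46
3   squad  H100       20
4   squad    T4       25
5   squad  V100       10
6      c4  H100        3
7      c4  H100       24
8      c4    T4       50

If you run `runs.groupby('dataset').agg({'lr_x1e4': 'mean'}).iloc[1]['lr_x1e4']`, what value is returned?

group by dataset, mean of lr_x1e4:
         lr_x1e4
dataset         
c4          23.0
squad       27.8
Reading off the value at position 1, column 'lr_x1e4', we get 27.8.

27.8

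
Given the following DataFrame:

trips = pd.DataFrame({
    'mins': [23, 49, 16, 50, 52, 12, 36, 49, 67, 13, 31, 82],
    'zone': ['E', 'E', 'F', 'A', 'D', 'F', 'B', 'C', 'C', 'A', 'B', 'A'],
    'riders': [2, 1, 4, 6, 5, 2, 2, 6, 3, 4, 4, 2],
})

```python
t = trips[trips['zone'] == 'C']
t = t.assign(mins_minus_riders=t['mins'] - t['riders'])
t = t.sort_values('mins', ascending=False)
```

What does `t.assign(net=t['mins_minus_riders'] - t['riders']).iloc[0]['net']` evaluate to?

61

filter rows where zone == 'C':
   mins zone  riders
7    49    C       6
8    67    C       3
add column mins_minus_riders = t['mins'] - t['riders']:
   mins zone  riders  mins_minus_riders
7    49    C       6                 43
8    67    C       3                 64
sort by mins descending:
   mins zone  riders  mins_minus_riders
8    67    C       3                 64
7    49    C       6                 43
add column net = t['mins_minus_riders'] - t['riders']:
   mins zone  riders  mins_minus_riders  net
8    67    C       3                 64   61
7    49    C       6                 43   37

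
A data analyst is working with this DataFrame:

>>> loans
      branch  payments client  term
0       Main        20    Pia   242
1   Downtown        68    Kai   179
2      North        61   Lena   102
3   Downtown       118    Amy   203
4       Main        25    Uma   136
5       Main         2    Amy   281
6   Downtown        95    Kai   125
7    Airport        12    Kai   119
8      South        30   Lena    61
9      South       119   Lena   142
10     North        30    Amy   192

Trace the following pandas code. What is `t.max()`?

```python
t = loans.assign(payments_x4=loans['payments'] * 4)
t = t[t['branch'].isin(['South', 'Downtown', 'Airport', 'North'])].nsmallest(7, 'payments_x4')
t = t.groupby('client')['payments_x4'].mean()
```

296.0

add column payments_x4 = loans['payments'] * 4:
      branch  payments client  term  payments_x4
0       Main        20    Pia   242           80
1   Downtown        68    Kai   179          272
2      North        61   Lena   102          244
3   Downtown       118    Amy   203          472
4       Main        25    Uma   136          100
5       Main         2    Amy   281            8
6   Downtown        95    Kai   125          380
7    Airport        12    Kai   119           48
8      South        30   Lena    61          120
9      South       119   Lena   142          476
10     North        30    Amy   192          120
filter rows where branch in ['South', 'Downtown', 'Airport', 'North']:
      branch  payments client  term  payments_x4
1   Downtown        68    Kai   179          272
2      North        61   Lena   102          244
3   Downtown       118    Amy   203          472
6   Downtown        95    Kai   125          380
7    Airport        12    Kai   119           48
8      South        30   Lena    61          120
9      South       119   Lena   142          476
10     North        30    Amy   192          120
take 7 rows with smallest payments_x4:
      branch  payments client  term  payments_x4
7    Airport        12    Kai   119           48
8      South        30   Lena    61          120
10     North        30    Amy   192          120
2      North        61   Lena   102          244
1   Downtown        68    Kai   179          272
6   Downtown        95    Kai   125          380
3   Downtown       118    Amy   203          472
group by client, mean of payments_x4:
client
Amy     296.000000
Kai     233.333333
Lena    182.000000
Name: payments_x4, dtype: float64
max of the resulting series → 296.0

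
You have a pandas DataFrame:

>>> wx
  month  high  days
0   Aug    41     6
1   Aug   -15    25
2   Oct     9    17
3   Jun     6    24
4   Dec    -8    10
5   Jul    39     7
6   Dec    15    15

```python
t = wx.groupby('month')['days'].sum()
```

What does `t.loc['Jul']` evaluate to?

7

group by month, sum of days:
month
Aug    31
Dec    25
Jul     7
Jun    24
Oct    17
Name: days, dtype: int64
Then the value at index 'Jul': 7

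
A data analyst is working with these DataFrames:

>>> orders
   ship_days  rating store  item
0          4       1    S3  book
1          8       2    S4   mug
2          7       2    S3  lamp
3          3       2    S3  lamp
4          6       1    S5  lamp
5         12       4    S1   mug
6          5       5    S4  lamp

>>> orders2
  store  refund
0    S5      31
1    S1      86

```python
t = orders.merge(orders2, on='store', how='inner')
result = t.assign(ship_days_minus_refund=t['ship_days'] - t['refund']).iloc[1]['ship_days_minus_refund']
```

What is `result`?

-74

merge on 'store' (how='inner') → 2 rows:
   ship_days  rating store  item  refund
0          6       1    S5  lamp      31
1         12       4    S1   mug      86
add column ship_days_minus_refund = t['ship_days'] - t['refund']:
   ship_days  rating store  item  refund  ship_days_minus_refund
0          6       1    S5  lamp      31                     -25
1         12       4    S1   mug      86                     -74
Finally, value at position 1, column 'ship_days_minus_refund' = -74.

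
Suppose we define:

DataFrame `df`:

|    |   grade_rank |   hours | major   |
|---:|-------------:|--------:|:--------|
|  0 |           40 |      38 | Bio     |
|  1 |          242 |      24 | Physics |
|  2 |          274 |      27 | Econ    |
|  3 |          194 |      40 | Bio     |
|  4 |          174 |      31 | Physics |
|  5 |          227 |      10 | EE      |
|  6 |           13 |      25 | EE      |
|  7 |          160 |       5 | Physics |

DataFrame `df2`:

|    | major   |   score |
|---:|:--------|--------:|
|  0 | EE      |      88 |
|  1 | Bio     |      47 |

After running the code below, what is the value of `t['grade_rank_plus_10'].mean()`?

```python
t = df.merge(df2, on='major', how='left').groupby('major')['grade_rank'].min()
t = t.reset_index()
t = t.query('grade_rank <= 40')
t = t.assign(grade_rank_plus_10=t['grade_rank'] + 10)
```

36.5

merge on 'major' (how='left') → 8 rows:
   grade_rank  hours    major  score
0          40     38      Bio   47.0
1         242     24  Physics    NaN
2         274     27     Econ    NaN
3         194     40      Bio   47.0
4         174     31  Physics    NaN
5         227     10       EE   88.0
6          13     25       EE   88.0
7         160      5  Physics    NaN
group by major, min of grade_rank:
major
Bio         40
EE          13
Econ       274
Physics    160
Name: grade_rank, dtype: int64
reset_index():
     major  grade_rank
0      Bio          40
1       EE          13
2     Econ         274
3  Physics         160
filter rows where grade_rank <= 40:
  major  grade_rank
0   Bio          40
1    EE          13
add column grade_rank_plus_10 = t['grade_rank'] + 10:
  major  grade_rank  grade_rank_plus_10
0   Bio          40                  50
1    EE          13                  23
mean of column 'grade_rank_plus_10' → 36.5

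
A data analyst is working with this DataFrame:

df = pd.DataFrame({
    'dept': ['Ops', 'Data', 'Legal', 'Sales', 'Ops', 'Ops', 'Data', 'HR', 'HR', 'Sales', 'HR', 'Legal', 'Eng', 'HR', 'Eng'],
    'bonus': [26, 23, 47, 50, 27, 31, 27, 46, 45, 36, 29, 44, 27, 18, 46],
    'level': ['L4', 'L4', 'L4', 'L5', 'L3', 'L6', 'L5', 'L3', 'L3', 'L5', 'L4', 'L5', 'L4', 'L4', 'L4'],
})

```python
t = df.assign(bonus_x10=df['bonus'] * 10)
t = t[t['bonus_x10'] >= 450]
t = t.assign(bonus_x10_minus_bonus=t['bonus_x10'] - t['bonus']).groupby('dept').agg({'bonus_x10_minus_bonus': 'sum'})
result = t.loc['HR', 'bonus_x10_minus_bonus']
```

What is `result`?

add column bonus_x10 = df['bonus'] * 10:
     dept  bonus level  bonus_x10
0     Ops     26    L4        260
1    Data     23    L4        230
2   Legal     47    L4        470
3   Sales     50    L5        500
4     Ops     27    L3        270
5     Ops     31    L6        310
6    Data     27    L5        270
7      HR     46    L3        460
8      HR     45    L3        450
9   Sales     36    L5        360
10     HR     29    L4        290
11  Legal     44    L5        440
12    Eng     27    L4        270
13     HR     18    L4        180
14    Eng     46    L4        460
filter rows where bonus_x10 >= 450:
     dept  bonus level  bonus_x10
2   Legal     47    L4        470
3   Sales     50    L5        500
7      HR     46    L3        460
8      HR     45    L3        450
14    Eng     46    L4        460
add column bonus_x10_minus_bonus = t['bonus_x10'] - t['bonus']:
     dept  bonus level  bonus_x10  bonus_x10_minus_bonus
2   Legal     47    L4        470                    423
3   Sales     50    L5        500                    450
7      HR     46    L3        460                    414
8      HR     45    L3        450                    405
14    Eng     46    L4        460                    414
group by dept, sum of bonus_x10_minus_bonus:
       bonus_x10_minus_bonus
dept                        
Eng                      414
HR                       819
Legal                    423
Sales                    450
So loc['HR', 'bonus_x10_minus_bonus'] = 819.

819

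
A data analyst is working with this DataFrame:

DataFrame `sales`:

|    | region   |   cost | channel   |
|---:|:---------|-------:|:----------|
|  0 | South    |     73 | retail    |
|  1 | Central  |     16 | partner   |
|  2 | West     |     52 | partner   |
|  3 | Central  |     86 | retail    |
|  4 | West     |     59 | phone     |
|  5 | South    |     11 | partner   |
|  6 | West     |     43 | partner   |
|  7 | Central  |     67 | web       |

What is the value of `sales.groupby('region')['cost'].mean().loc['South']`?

42.0

group by region, mean of cost:
region
Central    56.333333
South      42.000000
West       51.333333
Name: cost, dtype: float64
Reading off the value at index 'South', we get 42.0.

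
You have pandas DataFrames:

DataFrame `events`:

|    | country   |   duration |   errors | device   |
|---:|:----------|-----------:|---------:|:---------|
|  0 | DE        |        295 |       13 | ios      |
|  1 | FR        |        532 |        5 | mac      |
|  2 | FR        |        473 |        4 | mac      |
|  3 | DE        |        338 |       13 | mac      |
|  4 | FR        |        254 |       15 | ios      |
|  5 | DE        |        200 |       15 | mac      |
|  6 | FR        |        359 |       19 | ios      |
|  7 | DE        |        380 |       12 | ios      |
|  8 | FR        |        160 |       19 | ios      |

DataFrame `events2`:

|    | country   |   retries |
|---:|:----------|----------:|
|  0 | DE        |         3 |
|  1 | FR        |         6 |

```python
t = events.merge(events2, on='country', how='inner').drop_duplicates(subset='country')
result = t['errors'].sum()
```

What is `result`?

merge on 'country' (how='inner') → 9 rows:
  country  duration  errors device  retries
0      DE       295      13    ios        3
1      FR       532       5    mac        6
2      FR       473       4    mac        6
3      DE       338      13    mac        3
4      FR       254      15    ios        6
5      DE       200      15    mac        3
6      FR       359      19    ios        6
7      DE       380      12    ios        3
8      FR       160      19    ios        6
drop duplicate country (keep=first):
  country  duration  errors device  retries
0      DE       295      13    ios        3
1      FR       532       5    mac        6
Hence 18.

18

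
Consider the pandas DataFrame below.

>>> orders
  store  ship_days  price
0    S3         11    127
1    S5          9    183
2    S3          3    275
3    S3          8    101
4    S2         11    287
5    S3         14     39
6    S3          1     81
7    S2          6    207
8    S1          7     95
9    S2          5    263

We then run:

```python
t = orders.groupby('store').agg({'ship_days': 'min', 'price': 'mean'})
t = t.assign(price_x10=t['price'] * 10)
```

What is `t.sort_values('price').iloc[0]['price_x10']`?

group by store: min(ship_days), mean(price):
       ship_days       price
store                       
S1             7   95.000000
S2             5  252.333333
S3             1  124.600000
S5             9  183.000000
add column price_x10 = t['price'] * 10:
       ship_days       price    price_x10
store                                    
S1             7   95.000000   950.000000
S2             5  252.333333  2523.333333
S3             1  124.600000  1246.000000
S5             9  183.000000  1830.000000
sort by price:
       ship_days       price    price_x10
store                                    
S1             7   95.000000   950.000000
S3             1  124.600000  1246.000000
S5             9  183.000000  1830.000000
S2             5  252.333333  2523.333333
value at position 0, column 'price_x10' → 950.0

950.0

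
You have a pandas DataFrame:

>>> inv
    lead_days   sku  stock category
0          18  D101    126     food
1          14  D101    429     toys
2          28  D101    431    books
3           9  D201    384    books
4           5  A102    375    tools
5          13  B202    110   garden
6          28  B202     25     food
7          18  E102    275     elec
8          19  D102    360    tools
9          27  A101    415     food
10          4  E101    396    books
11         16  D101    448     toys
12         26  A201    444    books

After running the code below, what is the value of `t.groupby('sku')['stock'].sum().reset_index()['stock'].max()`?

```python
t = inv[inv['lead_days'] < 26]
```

filter rows where lead_days < 26:
    lead_days   sku  stock category
0          18  D101    126     food
1          14  D101    429     toys
3           9  D201    384    books
4           5  A102    375    tools
5          13  B202    110   garden
7          18  E102    275     elec
8          19  D102    360    tools
10          4  E101    396    books
11         16  D101    448     toys
group by sku, sum of stock:
sku
A102     375
B202     110
D101    1003
D102     360
D201     384
E101     396
E102     275
Name: stock, dtype: int64
reset_index():
    sku  stock
0  A102    375
1  B202    110
2  D101   1003
3  D102    360
4  D201    384
5  E101    396
6  E102    275

1003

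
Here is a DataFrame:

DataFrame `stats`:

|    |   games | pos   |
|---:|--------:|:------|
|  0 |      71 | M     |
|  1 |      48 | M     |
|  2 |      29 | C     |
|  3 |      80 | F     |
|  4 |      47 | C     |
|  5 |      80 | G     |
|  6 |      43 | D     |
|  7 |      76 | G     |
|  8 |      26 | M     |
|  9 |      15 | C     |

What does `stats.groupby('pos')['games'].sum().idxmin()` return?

group by pos, sum of games:
pos
C     91
D     43
F     80
G    156
M    145
Name: games, dtype: int64
Then the label with the smallest value: D

D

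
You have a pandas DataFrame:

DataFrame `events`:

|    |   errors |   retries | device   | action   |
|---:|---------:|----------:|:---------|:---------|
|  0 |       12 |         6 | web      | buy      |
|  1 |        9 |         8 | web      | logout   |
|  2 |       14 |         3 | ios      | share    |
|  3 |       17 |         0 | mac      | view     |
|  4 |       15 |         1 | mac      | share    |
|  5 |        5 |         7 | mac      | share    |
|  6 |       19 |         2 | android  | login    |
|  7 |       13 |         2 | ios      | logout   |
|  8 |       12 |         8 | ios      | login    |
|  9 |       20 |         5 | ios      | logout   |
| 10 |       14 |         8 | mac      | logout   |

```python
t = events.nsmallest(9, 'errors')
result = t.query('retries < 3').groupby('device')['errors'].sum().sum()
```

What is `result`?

45

take 9 rows with smallest errors:
    errors  retries device  action
5        5        7    mac   share
1        9        8    web  logout
0       12        6    web     buy
8       12        8    ios   login
7       13        2    ios  logout
2       14        3    ios   share
10      14        8    mac  logout
4       15        1    mac   share
3       17        0    mac    view
filter rows where retries < 3:
   errors  retries device  action
7      13        2    ios  logout
4      15        1    mac   share
3      17        0    mac    view
group by device, sum of errors:
device
ios    13
mac    32
Name: errors, dtype: int64
Reading off the sum of the resulting series, we get 45.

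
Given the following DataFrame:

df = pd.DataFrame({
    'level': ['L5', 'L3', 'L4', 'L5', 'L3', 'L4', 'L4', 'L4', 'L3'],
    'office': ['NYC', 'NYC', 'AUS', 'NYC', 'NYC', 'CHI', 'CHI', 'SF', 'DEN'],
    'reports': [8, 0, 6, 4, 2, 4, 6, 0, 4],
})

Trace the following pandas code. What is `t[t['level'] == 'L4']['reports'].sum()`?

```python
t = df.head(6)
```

10

take first 6 rows:
  level office  reports
0    L5    NYC        8
1    L3    NYC        0
2    L4    AUS        6
3    L5    NYC        4
4    L3    NYC        2
5    L4    CHI        4
filter rows where level == 'L4':
  level office  reports
2    L4    AUS        6
5    L4    CHI        4
The sum of column 'reports' is 10.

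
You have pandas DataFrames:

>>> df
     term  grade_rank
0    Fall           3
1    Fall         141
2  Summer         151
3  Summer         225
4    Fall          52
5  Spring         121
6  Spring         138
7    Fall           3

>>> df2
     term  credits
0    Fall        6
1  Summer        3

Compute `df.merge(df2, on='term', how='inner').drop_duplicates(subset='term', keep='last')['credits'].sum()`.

merge on 'term' (how='inner') → 6 rows:
     term  grade_rank  credits
0    Fall           3        6
1    Fall         141        6
2  Summer         151        3
3  Summer         225        3
4    Fall          52        6
5    Fall           3        6
drop duplicate term (keep=last):
     term  grade_rank  credits
3  Summer         225        3
5    Fall           3        6

9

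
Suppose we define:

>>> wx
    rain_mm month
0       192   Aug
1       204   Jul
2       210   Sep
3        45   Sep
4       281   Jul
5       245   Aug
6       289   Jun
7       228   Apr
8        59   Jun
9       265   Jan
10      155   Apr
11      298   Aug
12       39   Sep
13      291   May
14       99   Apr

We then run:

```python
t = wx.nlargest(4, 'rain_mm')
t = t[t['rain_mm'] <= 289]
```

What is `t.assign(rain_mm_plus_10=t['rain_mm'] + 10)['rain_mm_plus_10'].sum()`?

take 4 rows with largest rain_mm:
    rain_mm month
11      298   Aug
13      291   May
6       289   Jun
4       281   Jul
filter rows where rain_mm <= 289:
   rain_mm month
6      289   Jun
4      281   Jul
add column rain_mm_plus_10 = t['rain_mm'] + 10:
   rain_mm month  rain_mm_plus_10
6      289   Jun              299
4      281   Jul              291
The sum of column 'rain_mm_plus_10' is 590.

590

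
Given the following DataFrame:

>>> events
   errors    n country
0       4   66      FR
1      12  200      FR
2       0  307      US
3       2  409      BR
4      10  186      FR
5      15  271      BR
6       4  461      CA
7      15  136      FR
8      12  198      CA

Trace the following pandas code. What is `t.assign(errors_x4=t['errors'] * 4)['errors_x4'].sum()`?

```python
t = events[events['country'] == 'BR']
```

filter rows where country == 'BR':
   errors    n country
3       2  409      BR
5      15  271      BR
add column errors_x4 = t['errors'] * 4:
   errors    n country  errors_x4
3       2  409      BR          8
5      15  271      BR         60
The sum of column 'errors_x4' is 68.

68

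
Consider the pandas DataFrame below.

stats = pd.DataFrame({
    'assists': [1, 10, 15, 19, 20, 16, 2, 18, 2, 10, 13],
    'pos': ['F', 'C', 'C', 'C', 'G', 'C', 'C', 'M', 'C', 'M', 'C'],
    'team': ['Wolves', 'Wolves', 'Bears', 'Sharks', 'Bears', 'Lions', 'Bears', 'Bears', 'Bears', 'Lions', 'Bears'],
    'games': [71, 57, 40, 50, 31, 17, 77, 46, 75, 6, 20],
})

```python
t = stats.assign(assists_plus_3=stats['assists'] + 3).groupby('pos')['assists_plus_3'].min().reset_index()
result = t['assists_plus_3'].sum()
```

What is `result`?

add column assists_plus_3 = stats['assists'] + 3:
    assists pos    team  games  assists_plus_3
0         1   F  Wolves     71               4
1        10   C  Wolves     57              13
2        15   C   Bears     40              18
3        19   C  Sharks     50              22
4        20   G   Bears     31              23
5        16   C   Lions     17              19
6         2   C   Bears     77               5
7        18   M   Bears     46              21
8         2   C   Bears     75               5
9        10   M   Lions      6              13
10       13   C   Bears     20              16
group by pos, min of assists_plus_3:
pos
C     5
F     4
G    23
M    13
Name: assists_plus_3, dtype: int64
reset_index():
  pos  assists_plus_3
0   C               5
1   F               4
2   G              23
3   M              13

45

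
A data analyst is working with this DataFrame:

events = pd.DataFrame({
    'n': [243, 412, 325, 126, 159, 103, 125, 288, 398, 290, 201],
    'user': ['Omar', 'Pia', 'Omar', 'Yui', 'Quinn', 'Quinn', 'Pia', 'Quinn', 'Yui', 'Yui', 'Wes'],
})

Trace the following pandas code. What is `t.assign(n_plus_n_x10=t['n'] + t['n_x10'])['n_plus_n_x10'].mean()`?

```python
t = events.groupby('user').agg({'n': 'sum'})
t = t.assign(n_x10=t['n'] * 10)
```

group by user, sum of n:
         n
user      
Omar   568
Pia    537
Quinn  550
Wes    201
Yui    814
add column n_x10 = t['n'] * 10:
         n  n_x10
user             
Omar   568   5680
Pia    537   5370
Quinn  550   5500
Wes    201   2010
Yui    814   8140
add column n_plus_n_x10 = t['n'] + t['n_x10']:
         n  n_x10  n_plus_n_x10
user                           
Omar   568   5680          6248
Pia    537   5370          5907
Quinn  550   5500          6050
Wes    201   2010          2211
Yui    814   8140          8954
The mean of column 'n_plus_n_x10' is 5874.0.

5874.0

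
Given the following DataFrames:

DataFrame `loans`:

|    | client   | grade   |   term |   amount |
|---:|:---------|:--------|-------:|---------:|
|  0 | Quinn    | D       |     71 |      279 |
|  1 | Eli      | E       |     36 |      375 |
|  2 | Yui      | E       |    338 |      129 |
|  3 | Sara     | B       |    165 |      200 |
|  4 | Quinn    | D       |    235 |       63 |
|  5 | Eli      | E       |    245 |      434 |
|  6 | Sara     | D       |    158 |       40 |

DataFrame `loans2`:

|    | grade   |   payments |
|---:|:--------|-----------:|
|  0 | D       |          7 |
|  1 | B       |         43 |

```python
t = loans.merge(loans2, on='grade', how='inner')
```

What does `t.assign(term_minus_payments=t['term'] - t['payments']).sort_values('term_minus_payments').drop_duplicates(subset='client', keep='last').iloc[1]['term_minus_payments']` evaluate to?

228

merge on 'grade' (how='inner') → 4 rows:
  client grade  term  amount  payments
0  Quinn     D    71     279         7
1   Sara     B   165     200        43
2  Quinn     D   235      63         7
3   Sara     D   158      40         7
add column term_minus_payments = t['term'] - t['payments']:
  client grade  term  amount  payments  term_minus_payments
0  Quinn     D    71     279         7                   64
1   Sara     B   165     200        43                  122
2  Quinn     D   235      63         7                  228
3   Sara     D   158      40         7                  151
sort by term_minus_payments:
  client grade  term  amount  payments  term_minus_payments
0  Quinn     D    71     279         7                   64
1   Sara     B   165     200        43                  122
3   Sara     D   158      40         7                  151
2  Quinn     D   235      63         7                  228
drop duplicate client (keep=last):
  client grade  term  amount  payments  term_minus_payments
3   Sara     D   158      40         7                  151
2  Quinn     D   235      63         7                  228
The value at position 1, column 'term_minus_payments' is 228.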